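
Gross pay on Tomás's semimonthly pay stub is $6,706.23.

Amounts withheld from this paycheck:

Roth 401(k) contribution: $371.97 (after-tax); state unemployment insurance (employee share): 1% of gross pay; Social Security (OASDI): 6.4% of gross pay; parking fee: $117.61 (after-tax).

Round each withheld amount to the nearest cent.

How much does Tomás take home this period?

$5,720.39

State unemployment insurance (employee share): $6,706.23 × 0.01 = $67.06
Social Security (OASDI): $6,706.23 × 0.064 = $429.20
Roth 401(k) contribution: $371.97
Parking fee: $117.61
Total deductions = $67.06 + $429.20 + $371.97 + $117.61 = $985.84
Net pay = $6,706.23 − $985.84 = $5,720.39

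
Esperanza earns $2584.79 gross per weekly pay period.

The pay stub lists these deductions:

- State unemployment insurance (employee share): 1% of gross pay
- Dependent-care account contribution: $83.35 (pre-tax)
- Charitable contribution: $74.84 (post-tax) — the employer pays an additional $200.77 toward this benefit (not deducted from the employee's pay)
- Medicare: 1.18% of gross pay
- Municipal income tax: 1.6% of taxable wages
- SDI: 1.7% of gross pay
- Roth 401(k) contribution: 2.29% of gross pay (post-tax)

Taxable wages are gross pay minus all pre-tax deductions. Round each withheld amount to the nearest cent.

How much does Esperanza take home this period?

Dependent-care account contribution: $83.35
Taxable wages = $2584.79 − $83.35 = $2501.44
Municipal income tax: $2501.44 × 0.016 = $40.02
State unemployment insurance (employee share): $2584.79 × 0.01 = $25.85
Medicare: $2584.79 × 0.0118 = $30.50
SDI: $2584.79 × 0.017 = $43.94
Roth 401(k) contribution: $2584.79 × 0.0229 = $59.19
Charitable contribution: $74.84
(Employer's $200.77 toward charitable contribution is not withheld from the employee.)
Total deductions = $83.35 + $40.02 + $25.85 + $30.50 + $43.94 + $59.19 + $74.84 = $357.69
Net pay = $2584.79 − $357.69 = $2227.10

$2227.10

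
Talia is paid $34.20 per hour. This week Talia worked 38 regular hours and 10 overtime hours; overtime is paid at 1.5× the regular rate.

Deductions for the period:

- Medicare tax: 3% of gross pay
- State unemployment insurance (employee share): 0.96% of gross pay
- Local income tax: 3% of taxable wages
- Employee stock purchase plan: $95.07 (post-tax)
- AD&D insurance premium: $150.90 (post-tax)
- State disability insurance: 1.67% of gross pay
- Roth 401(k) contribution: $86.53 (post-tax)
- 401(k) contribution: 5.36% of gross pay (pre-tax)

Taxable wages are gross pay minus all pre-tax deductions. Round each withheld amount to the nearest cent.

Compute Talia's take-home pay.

Regular pay: 38 × $34.20 = $1299.60
Overtime pay: 10 × $34.20 × 1.5 = $513.00
Gross pay = $1299.60 + $513.00 = $1812.60
401(k) contribution: $1812.60 × 0.0536 = $97.16
Taxable wages = $1812.60 − $97.16 = $1715.44
Local income tax: $1715.44 × 0.03 = $51.46
Medicare tax: $1812.60 × 0.03 = $54.38
State disability insurance: $1812.60 × 0.0167 = $30.27
State unemployment insurance (employee share): $1812.60 × 0.0096 = $17.40
Roth 401(k) contribution: $86.53
AD&D insurance premium: $150.90
Employee stock purchase plan: $95.07
Total deductions = $97.16 + $51.46 + $54.38 + $30.27 + $17.40 + $86.53 + $150.90 + $95.07 = $583.17
Net pay = $1812.60 − $583.17 = $1229.43

$1229.43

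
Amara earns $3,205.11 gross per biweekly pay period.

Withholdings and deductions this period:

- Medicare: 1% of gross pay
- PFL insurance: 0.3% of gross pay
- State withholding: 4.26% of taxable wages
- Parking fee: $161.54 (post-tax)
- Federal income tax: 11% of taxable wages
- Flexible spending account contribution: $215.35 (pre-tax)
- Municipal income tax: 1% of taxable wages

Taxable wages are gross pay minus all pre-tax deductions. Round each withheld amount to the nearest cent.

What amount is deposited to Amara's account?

$2,300.42

Flexible spending account contribution: $215.35
Taxable wages = $3,205.11 − $215.35 = $2,989.76
Federal income tax: $2,989.76 × 0.11 = $328.87
State withholding: $2,989.76 × 0.0426 = $127.36
Municipal income tax: $2,989.76 × 0.01 = $29.90
Medicare: $3,205.11 × 0.01 = $32.05
PFL insurance: $3,205.11 × 0.003 = $9.62
Parking fee: $161.54
Total deductions = $215.35 + $328.87 + $127.36 + $29.90 + $32.05 + $9.62 + $161.54 = $904.69
Net pay = $3,205.11 − $904.69 = $2,300.42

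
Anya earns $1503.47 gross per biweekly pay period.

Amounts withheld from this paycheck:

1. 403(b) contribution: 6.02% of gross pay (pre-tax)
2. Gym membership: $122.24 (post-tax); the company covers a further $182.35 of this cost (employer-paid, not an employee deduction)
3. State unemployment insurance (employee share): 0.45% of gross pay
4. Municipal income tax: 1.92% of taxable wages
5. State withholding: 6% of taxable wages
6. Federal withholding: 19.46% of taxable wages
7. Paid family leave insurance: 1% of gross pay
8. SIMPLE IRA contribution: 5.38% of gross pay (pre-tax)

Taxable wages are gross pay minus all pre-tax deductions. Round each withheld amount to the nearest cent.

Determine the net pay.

SIMPLE IRA contribution: $1503.47 × 0.0538 = $80.89
403(b) contribution: $1503.47 × 0.0602 = $90.51
Pre-tax total = $80.89 + $90.51 = $171.40
Taxable wages = $1503.47 − $171.40 = $1332.07
Federal withholding: $1332.07 × 0.1946 = $259.22
Municipal income tax: $1332.07 × 0.0192 = $25.58
State withholding: $1332.07 × 0.06 = $79.92
Paid family leave insurance: $1503.47 × 0.01 = $15.03
State unemployment insurance (employee share): $1503.47 × 0.0045 = $6.77
Gym membership: $122.24
(Employer's $182.35 toward gym membership is not withheld from the employee.)
Total deductions = $80.89 + $90.51 + $259.22 + $25.58 + $79.92 + $15.03 + $6.77 + $122.24 = $680.16
Net pay = $1503.47 − $680.16 = $823.31

$823.31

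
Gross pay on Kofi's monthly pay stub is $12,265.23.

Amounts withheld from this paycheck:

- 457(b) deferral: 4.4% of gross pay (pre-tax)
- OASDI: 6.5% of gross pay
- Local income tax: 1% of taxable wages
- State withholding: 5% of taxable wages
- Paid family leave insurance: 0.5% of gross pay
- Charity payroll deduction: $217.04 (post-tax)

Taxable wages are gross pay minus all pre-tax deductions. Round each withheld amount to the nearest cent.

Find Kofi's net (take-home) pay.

$9,946.41

457(b) deferral: $12,265.23 × 0.044 = $539.67
Taxable wages = $12,265.23 − $539.67 = $11,725.56
Local income tax: $11,725.56 × 0.01 = $117.26
State withholding: $11,725.56 × 0.05 = $586.28
OASDI: $12,265.23 × 0.065 = $797.24
Paid family leave insurance: $12,265.23 × 0.005 = $61.33
Charity payroll deduction: $217.04
Total deductions = $539.67 + $117.26 + $586.28 + $797.24 + $61.33 + $217.04 = $2,318.82
Net pay = $12,265.23 − $2,318.82 = $9,946.41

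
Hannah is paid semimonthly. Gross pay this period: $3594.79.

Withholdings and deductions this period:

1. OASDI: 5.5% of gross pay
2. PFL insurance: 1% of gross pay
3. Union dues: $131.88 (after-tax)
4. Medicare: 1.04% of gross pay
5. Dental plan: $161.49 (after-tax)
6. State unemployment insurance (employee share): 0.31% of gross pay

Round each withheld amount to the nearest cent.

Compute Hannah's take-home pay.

OASDI: $3594.79 × 0.055 = $197.71
PFL insurance: $3594.79 × 0.01 = $35.95
State unemployment insurance (employee share): $3594.79 × 0.0031 = $11.14
Medicare: $3594.79 × 0.0104 = $37.39
Dental plan: $161.49
Union dues: $131.88
Total deductions = $197.71 + $35.95 + $11.14 + $37.39 + $161.49 + $131.88 = $575.56
Net pay = $3594.79 − $575.56 = $3019.23

$3019.23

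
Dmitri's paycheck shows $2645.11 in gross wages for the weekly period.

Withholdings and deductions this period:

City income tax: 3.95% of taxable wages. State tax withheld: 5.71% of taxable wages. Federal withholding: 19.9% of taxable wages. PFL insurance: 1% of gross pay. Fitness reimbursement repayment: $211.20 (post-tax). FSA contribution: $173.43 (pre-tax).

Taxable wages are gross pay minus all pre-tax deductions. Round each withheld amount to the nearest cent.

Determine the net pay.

$1503.41

FSA contribution: $173.43
Taxable wages = $2645.11 − $173.43 = $2471.68
Federal withholding: $2471.68 × 0.199 = $491.86
State tax withheld: $2471.68 × 0.0571 = $141.13
City income tax: $2471.68 × 0.0395 = $97.63
PFL insurance: $2645.11 × 0.01 = $26.45
Fitness reimbursement repayment: $211.20
Total deductions = $173.43 + $491.86 + $141.13 + $97.63 + $26.45 + $211.20 = $1141.70
Net pay = $2645.11 − $1141.70 = $1503.41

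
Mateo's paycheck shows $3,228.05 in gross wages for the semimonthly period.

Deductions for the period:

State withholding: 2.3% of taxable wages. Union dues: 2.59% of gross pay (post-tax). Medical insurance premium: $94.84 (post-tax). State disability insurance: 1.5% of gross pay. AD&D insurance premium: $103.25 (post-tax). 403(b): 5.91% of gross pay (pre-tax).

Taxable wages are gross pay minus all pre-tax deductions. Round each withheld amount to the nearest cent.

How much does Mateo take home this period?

$2,637.29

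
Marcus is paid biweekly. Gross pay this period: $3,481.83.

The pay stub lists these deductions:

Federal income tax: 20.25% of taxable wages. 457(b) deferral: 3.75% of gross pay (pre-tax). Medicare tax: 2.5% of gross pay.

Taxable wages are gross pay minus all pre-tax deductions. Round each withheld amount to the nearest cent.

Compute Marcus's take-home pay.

$2,585.58

457(b) deferral: $3,481.83 × 0.0375 = $130.57
Taxable wages = $3,481.83 − $130.57 = $3,351.26
Federal income tax: $3,351.26 × 0.2025 = $678.63
Medicare tax: $3,481.83 × 0.025 = $87.05
Total deductions = $130.57 + $678.63 + $87.05 = $896.25
Net pay = $3,481.83 − $896.25 = $2,585.58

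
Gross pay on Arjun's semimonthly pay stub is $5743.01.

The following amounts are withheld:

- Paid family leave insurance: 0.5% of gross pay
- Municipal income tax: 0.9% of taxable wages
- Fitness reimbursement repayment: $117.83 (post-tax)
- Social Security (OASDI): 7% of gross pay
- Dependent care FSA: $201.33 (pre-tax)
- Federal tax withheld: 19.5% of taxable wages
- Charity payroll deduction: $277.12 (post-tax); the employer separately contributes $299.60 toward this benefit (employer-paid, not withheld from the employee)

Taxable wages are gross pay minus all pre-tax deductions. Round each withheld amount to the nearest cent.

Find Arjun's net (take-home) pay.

Dependent care FSA: $201.33
Taxable wages = $5743.01 − $201.33 = $5541.68
Federal tax withheld: $5541.68 × 0.195 = $1080.63
Municipal income tax: $5541.68 × 0.009 = $49.88
Paid family leave insurance: $5743.01 × 0.005 = $28.72
Social Security (OASDI): $5743.01 × 0.07 = $402.01
Fitness reimbursement repayment: $117.83
Charity payroll deduction: $277.12
(Employer's $299.60 toward charity payroll deduction is not withheld from the employee.)
Total deductions = $201.33 + $1080.63 + $49.88 + $28.72 + $402.01 + $117.83 + $277.12 = $2157.52
Net pay = $5743.01 − $2157.52 = $3585.49

$3585.49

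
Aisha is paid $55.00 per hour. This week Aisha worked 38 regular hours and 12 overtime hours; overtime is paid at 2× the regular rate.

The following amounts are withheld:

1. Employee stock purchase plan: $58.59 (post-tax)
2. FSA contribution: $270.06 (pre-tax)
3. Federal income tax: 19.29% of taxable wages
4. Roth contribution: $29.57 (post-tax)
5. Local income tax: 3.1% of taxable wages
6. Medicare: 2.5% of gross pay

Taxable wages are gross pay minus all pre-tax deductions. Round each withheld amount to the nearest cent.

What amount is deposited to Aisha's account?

Regular pay: 38 × $55.00 = $2,090.00
Overtime pay: 12 × $55.00 × 2 = $1,320.00
Gross pay = $2,090.00 + $1,320.00 = $3,410.00
FSA contribution: $270.06
Taxable wages = $3,410.00 − $270.06 = $3,139.94
Federal income tax: $3,139.94 × 0.1929 = $605.69
Local income tax: $3,139.94 × 0.031 = $97.34
Medicare: $3,410.00 × 0.025 = $85.25
Employee stock purchase plan: $58.59
Roth contribution: $29.57
Total deductions = $270.06 + $605.69 + $97.34 + $85.25 + $58.59 + $29.57 = $1,146.50
Net pay = $3,410.00 − $1,146.50 = $2,263.50

$2,263.50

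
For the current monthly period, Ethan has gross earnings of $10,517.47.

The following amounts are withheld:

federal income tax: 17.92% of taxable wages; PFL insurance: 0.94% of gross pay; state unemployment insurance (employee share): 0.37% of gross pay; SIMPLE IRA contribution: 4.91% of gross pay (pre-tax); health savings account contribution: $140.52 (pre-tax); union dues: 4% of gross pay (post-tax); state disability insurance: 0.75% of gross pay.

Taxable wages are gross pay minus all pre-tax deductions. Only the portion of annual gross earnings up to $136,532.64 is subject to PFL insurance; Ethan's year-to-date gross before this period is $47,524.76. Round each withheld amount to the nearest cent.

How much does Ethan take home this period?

$7,456.18

Health savings account contribution: $140.52
SIMPLE IRA contribution: $10,517.47 × 0.0491 = $516.41
Pre-tax total = $140.52 + $516.41 = $656.93
Taxable wages = $10,517.47 − $656.93 = $9,860.54
Federal income tax: $9,860.54 × 0.1792 = $1,767.01
PFL insurance: cap not yet reached, full $10,517.47 is subject → $10,517.47 × 0.0094 = $98.86
State unemployment insurance (employee share): $10,517.47 × 0.0037 = $38.91
State disability insurance: $10,517.47 × 0.0075 = $78.88
Union dues: $10,517.47 × 0.04 = $420.70
Total deductions = $140.52 + $516.41 + $1,767.01 + $98.86 + $38.91 + $78.88 + $420.70 = $3,061.29
Net pay = $10,517.47 − $3,061.29 = $7,456.18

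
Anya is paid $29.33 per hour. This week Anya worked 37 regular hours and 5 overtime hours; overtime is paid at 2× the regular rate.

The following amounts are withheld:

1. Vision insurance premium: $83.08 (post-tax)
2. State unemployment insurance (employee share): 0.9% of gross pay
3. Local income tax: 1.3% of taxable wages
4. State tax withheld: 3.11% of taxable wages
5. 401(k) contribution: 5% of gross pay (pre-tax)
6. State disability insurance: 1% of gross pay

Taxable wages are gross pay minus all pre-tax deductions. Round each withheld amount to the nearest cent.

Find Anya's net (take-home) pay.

$1,142.55

Regular pay: 37 × $29.33 = $1,085.21
Overtime pay: 5 × $29.33 × 2 = $293.30
Gross pay = $1,085.21 + $293.30 = $1,378.51
401(k) contribution: $1,378.51 × 0.05 = $68.93
Taxable wages = $1,378.51 − $68.93 = $1,309.58
State tax withheld: $1,309.58 × 0.0311 = $40.73
Local income tax: $1,309.58 × 0.013 = $17.02
State disability insurance: $1,378.51 × 0.01 = $13.79
State unemployment insurance (employee share): $1,378.51 × 0.009 = $12.41
Vision insurance premium: $83.08
Total deductions = $68.93 + $40.73 + $17.02 + $13.79 + $12.41 + $83.08 = $235.96
Net pay = $1,378.51 − $235.96 = $1,142.55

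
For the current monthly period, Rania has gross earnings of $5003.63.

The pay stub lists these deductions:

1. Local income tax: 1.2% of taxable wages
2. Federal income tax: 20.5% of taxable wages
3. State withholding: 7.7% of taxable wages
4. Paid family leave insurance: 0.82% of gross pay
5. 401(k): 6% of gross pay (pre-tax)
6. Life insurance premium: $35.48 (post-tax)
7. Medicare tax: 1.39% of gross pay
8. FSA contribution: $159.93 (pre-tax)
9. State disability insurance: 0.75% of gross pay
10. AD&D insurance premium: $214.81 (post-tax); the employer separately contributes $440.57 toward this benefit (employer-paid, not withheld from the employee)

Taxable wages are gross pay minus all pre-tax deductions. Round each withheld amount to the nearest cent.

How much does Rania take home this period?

$2809.30

401(k): $5003.63 × 0.06 = $300.22
FSA contribution: $159.93
Pre-tax total = $300.22 + $159.93 = $460.15
Taxable wages = $5003.63 − $460.15 = $4543.48
Local income tax: $4543.48 × 0.012 = $54.52
State withholding: $4543.48 × 0.077 = $349.85
Federal income tax: $4543.48 × 0.205 = $931.41
Medicare tax: $5003.63 × 0.0139 = $69.55
Paid family leave insurance: $5003.63 × 0.0082 = $41.03
State disability insurance: $5003.63 × 0.0075 = $37.53
AD&D insurance premium: $214.81
Life insurance premium: $35.48
(Employer's $440.57 toward AD&D insurance premium is not withheld from the employee.)
Total deductions = $300.22 + $159.93 + $54.52 + $349.85 + $931.41 + $69.55 + $41.03 + $37.53 + $214.81 + $35.48 = $2194.33
Net pay = $5003.63 − $2194.33 = $2809.30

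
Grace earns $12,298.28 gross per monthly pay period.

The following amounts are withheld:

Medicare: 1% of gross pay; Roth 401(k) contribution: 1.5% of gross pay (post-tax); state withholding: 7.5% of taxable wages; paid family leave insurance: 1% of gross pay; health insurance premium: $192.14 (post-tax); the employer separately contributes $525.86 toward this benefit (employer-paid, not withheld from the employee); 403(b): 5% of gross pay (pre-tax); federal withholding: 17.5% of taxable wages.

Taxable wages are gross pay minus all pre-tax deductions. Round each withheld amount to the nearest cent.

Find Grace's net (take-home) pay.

403(b): $12,298.28 × 0.05 = $614.91
Taxable wages = $12,298.28 − $614.91 = $11,683.37
State withholding: $11,683.37 × 0.075 = $876.25
Federal withholding: $11,683.37 × 0.175 = $2,044.59
Paid family leave insurance: $12,298.28 × 0.01 = $122.98
Medicare: $12,298.28 × 0.01 = $122.98
Roth 401(k) contribution: $12,298.28 × 0.015 = $184.47
Health insurance premium: $192.14
(Employer's $525.86 toward health insurance premium is not withheld from the employee.)
Total deductions = $614.91 + $876.25 + $2,044.59 + $122.98 + $122.98 + $184.47 + $192.14 = $4,158.32
Net pay = $12,298.28 − $4,158.32 = $8,139.96

$8,139.96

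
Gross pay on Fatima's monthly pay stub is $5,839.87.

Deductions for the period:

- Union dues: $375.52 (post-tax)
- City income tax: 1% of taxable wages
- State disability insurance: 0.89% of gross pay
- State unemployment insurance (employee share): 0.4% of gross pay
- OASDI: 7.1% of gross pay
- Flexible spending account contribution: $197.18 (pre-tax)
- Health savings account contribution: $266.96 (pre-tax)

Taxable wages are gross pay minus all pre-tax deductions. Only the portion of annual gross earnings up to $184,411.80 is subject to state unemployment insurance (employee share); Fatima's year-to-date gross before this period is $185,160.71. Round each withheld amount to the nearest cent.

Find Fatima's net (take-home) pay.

$4,479.85

Health savings account contribution: $266.96
Flexible spending account contribution: $197.18
Pre-tax total = $266.96 + $197.18 = $464.14
Taxable wages = $5,839.87 − $464.14 = $5,375.73
City income tax: $5,375.73 × 0.01 = $53.76
OASDI: $5,839.87 × 0.071 = $414.63
State disability insurance: $5,839.87 × 0.0089 = $51.97
State unemployment insurance (employee share): annual cap $184,411.80 already reached (YTD $185,160.71), so $0.00
Union dues: $375.52
Total deductions = $266.96 + $197.18 + $53.76 + $414.63 + $51.97 + $0.00 + $375.52 = $1,360.02
Net pay = $5,839.87 − $1,360.02 = $4,479.85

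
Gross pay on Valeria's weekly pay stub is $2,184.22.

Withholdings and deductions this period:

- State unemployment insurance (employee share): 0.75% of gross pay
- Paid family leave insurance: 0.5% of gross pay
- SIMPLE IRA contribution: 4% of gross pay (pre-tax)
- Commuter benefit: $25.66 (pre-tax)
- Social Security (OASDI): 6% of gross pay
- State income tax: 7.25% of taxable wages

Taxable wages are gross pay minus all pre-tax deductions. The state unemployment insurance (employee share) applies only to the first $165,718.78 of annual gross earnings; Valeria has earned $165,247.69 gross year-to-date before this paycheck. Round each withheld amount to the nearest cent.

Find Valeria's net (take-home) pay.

SIMPLE IRA contribution: $2,184.22 × 0.04 = $87.37
Commuter benefit: $25.66
Pre-tax total = $87.37 + $25.66 = $113.03
Taxable wages = $2,184.22 − $113.03 = $2,071.19
State income tax: $2,071.19 × 0.0725 = $150.16
State unemployment insurance (employee share): only $165,718.78 − $165,247.69 = $471.09 of this check is subject → $471.09 × 0.0075 = $3.53
Paid family leave insurance: $2,184.22 × 0.005 = $10.92
Social Security (OASDI): $2,184.22 × 0.06 = $131.05
Total deductions = $87.37 + $25.66 + $150.16 + $3.53 + $10.92 + $131.05 = $408.69
Net pay = $2,184.22 − $408.69 = $1,775.53

$1,775.53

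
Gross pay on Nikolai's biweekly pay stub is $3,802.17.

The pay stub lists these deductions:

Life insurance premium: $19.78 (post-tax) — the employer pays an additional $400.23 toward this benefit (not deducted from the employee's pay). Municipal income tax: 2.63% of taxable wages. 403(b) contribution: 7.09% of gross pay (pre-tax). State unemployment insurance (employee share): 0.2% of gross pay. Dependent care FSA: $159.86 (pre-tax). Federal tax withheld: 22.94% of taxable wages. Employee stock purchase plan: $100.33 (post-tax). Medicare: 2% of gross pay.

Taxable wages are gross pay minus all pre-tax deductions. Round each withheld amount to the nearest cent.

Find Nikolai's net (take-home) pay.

$2,306.58

Dependent care FSA: $159.86
403(b) contribution: $3,802.17 × 0.0709 = $269.57
Pre-tax total = $159.86 + $269.57 = $429.43
Taxable wages = $3,802.17 − $429.43 = $3,372.74
Federal tax withheld: $3,372.74 × 0.2294 = $773.71
Municipal income tax: $3,372.74 × 0.0263 = $88.70
Medicare: $3,802.17 × 0.02 = $76.04
State unemployment insurance (employee share): $3,802.17 × 0.002 = $7.60
Life insurance premium: $19.78
Employee stock purchase plan: $100.33
(Employer's $400.23 toward life insurance premium is not withheld from the employee.)
Total deductions = $159.86 + $269.57 + $773.71 + $88.70 + $76.04 + $7.60 + $19.78 + $100.33 = $1,495.59
Net pay = $3,802.17 − $1,495.59 = $2,306.58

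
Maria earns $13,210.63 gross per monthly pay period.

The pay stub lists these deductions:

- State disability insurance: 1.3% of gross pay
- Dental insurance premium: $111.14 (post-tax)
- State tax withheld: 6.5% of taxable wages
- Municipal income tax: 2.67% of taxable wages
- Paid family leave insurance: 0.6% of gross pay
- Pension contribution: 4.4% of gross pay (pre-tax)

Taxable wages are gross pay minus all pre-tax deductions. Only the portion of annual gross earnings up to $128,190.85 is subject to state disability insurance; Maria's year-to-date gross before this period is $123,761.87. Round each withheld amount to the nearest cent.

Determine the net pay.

Pension contribution: $13,210.63 × 0.044 = $581.27
Taxable wages = $13,210.63 − $581.27 = $12,629.36
State tax withheld: $12,629.36 × 0.065 = $820.91
Municipal income tax: $12,629.36 × 0.0267 = $337.20
State disability insurance: only $128,190.85 − $123,761.87 = $4,428.98 of this check is subject → $4,428.98 × 0.013 = $57.58
Paid family leave insurance: $13,210.63 × 0.006 = $79.26
Dental insurance premium: $111.14
Total deductions = $581.27 + $820.91 + $337.20 + $57.58 + $79.26 + $111.14 = $1,987.36
Net pay = $13,210.63 − $1,987.36 = $11,223.27

$11,223.27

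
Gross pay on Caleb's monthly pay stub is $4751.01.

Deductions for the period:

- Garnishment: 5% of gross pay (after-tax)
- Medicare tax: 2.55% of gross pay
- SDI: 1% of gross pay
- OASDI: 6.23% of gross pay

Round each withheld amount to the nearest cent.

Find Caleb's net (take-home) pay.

SDI: $4751.01 × 0.01 = $47.51
Medicare tax: $4751.01 × 0.0255 = $121.15
OASDI: $4751.01 × 0.0623 = $295.99
Garnishment: $4751.01 × 0.05 = $237.55
Total deductions = $47.51 + $121.15 + $295.99 + $237.55 = $702.20
Net pay = $4751.01 − $702.20 = $4048.81

$4048.81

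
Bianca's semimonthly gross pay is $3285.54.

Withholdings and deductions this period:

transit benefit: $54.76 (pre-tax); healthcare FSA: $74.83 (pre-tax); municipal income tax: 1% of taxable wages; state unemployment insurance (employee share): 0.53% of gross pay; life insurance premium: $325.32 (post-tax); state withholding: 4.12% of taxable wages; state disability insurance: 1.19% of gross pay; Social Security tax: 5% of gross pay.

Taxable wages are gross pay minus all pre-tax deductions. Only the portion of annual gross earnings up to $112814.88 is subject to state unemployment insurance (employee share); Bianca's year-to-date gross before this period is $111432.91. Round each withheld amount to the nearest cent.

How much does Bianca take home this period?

Healthcare FSA: $74.83
Transit benefit: $54.76
Pre-tax total = $74.83 + $54.76 = $129.59
Taxable wages = $3285.54 − $129.59 = $3155.95
Municipal income tax: $3155.95 × 0.01 = $31.56
State withholding: $3155.95 × 0.0412 = $130.03
State disability insurance: $3285.54 × 0.0119 = $39.10
Social Security tax: $3285.54 × 0.05 = $164.28
State unemployment insurance (employee share): only $112814.88 − $111432.91 = $1381.97 of this check is subject → $1381.97 × 0.0053 = $7.32
Life insurance premium: $325.32
Total deductions = $74.83 + $54.76 + $31.56 + $130.03 + $39.10 + $164.28 + $7.32 + $325.32 = $827.20
Net pay = $3285.54 − $827.20 = $2458.34

$2458.34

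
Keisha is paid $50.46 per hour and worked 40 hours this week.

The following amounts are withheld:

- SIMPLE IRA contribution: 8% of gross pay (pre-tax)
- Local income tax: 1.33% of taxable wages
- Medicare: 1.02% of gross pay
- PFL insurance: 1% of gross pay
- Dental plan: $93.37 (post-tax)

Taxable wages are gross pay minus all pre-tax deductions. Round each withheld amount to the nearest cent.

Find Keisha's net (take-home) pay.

Gross pay: 40 × $50.46 = $2018.40
SIMPLE IRA contribution: $2018.40 × 0.08 = $161.47
Taxable wages = $2018.40 − $161.47 = $1856.93
Local income tax: $1856.93 × 0.0133 = $24.70
Medicare: $2018.40 × 0.0102 = $20.59
PFL insurance: $2018.40 × 0.01 = $20.18
Dental plan: $93.37
Total deductions = $161.47 + $24.70 + $20.59 + $20.18 + $93.37 = $320.31
Net pay = $2018.40 − $320.31 = $1698.09

$1698.09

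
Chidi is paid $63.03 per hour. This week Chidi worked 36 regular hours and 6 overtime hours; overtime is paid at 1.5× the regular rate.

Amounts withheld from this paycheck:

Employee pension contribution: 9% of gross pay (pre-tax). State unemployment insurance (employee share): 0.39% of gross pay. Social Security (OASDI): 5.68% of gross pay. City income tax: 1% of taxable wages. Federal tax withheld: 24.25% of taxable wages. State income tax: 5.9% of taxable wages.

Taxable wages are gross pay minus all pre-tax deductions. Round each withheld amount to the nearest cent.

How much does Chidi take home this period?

Regular pay: 36 × $63.03 = $2,269.08
Overtime pay: 6 × $63.03 × 1.5 = $567.27
Gross pay = $2,269.08 + $567.27 = $2,836.35
Employee pension contribution: $2,836.35 × 0.09 = $255.27
Taxable wages = $2,836.35 − $255.27 = $2,581.08
State income tax: $2,581.08 × 0.059 = $152.28
City income tax: $2,581.08 × 0.01 = $25.81
Federal tax withheld: $2,581.08 × 0.2425 = $625.91
State unemployment insurance (employee share): $2,836.35 × 0.0039 = $11.06
Social Security (OASDI): $2,836.35 × 0.0568 = $161.10
Total deductions = $255.27 + $152.28 + $25.81 + $625.91 + $11.06 + $161.10 = $1,231.43
Net pay = $2,836.35 − $1,231.43 = $1,604.92

$1,604.92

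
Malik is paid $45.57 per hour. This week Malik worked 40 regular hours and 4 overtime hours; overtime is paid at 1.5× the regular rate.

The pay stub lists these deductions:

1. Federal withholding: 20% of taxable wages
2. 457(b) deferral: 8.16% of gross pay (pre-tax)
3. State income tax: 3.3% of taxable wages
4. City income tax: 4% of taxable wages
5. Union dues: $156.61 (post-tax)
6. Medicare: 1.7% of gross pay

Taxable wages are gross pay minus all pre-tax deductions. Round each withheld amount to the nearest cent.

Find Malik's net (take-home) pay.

$1207.35

Regular pay: 40 × $45.57 = $1822.80
Overtime pay: 4 × $45.57 × 1.5 = $273.42
Gross pay = $1822.80 + $273.42 = $2096.22
457(b) deferral: $2096.22 × 0.0816 = $171.05
Taxable wages = $2096.22 − $171.05 = $1925.17
State income tax: $1925.17 × 0.033 = $63.53
Federal withholding: $1925.17 × 0.2 = $385.03
City income tax: $1925.17 × 0.04 = $77.01
Medicare: $2096.22 × 0.017 = $35.64
Union dues: $156.61
Total deductions = $171.05 + $63.53 + $385.03 + $77.01 + $35.64 + $156.61 = $888.87
Net pay = $2096.22 − $888.87 = $1207.35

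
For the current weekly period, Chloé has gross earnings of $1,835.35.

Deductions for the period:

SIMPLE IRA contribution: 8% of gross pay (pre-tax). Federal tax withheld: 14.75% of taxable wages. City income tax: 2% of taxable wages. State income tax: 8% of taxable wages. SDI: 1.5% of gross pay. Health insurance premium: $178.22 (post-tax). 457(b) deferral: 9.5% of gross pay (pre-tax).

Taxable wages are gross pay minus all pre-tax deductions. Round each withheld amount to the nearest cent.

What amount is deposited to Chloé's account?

$933.66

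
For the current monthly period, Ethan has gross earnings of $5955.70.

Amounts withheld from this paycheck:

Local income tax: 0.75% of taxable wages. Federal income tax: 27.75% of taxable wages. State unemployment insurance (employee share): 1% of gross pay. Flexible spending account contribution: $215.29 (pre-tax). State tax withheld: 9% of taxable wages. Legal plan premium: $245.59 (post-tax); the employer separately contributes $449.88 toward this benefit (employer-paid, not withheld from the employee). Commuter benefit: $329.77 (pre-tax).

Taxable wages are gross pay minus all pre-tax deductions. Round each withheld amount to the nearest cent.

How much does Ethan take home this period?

$3076.50

Flexible spending account contribution: $215.29
Commuter benefit: $329.77
Pre-tax total = $215.29 + $329.77 = $545.06
Taxable wages = $5955.70 − $545.06 = $5410.64
Local income tax: $5410.64 × 0.0075 = $40.58
Federal income tax: $5410.64 × 0.2775 = $1501.45
State tax withheld: $5410.64 × 0.09 = $486.96
State unemployment insurance (employee share): $5955.70 × 0.01 = $59.56
Legal plan premium: $245.59
(Employer's $449.88 toward legal plan premium is not withheld from the employee.)
Total deductions = $215.29 + $329.77 + $40.58 + $1501.45 + $486.96 + $59.56 + $245.59 = $2879.20
Net pay = $5955.70 − $2879.20 = $3076.50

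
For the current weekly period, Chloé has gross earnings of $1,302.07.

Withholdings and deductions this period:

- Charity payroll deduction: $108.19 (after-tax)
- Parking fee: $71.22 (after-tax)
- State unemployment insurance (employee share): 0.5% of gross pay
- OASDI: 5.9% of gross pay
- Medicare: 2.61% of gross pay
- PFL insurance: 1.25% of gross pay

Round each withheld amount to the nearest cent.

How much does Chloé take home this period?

State unemployment insurance (employee share): $1,302.07 × 0.005 = $6.51
Medicare: $1,302.07 × 0.0261 = $33.98
PFL insurance: $1,302.07 × 0.0125 = $16.28
OASDI: $1,302.07 × 0.059 = $76.82
Parking fee: $71.22
Charity payroll deduction: $108.19
Total deductions = $6.51 + $33.98 + $16.28 + $76.82 + $71.22 + $108.19 = $313.00
Net pay = $1,302.07 − $313.00 = $989.07

$989.07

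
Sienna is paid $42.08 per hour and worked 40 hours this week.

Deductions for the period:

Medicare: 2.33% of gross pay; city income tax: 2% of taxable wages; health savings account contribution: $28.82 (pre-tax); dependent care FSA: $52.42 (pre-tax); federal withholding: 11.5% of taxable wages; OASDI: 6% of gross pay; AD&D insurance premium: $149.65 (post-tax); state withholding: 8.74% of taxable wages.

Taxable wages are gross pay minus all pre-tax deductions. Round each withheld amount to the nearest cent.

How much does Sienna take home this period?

$955.82

Gross pay: 40 × $42.08 = $1,683.20
Dependent care FSA: $52.42
Health savings account contribution: $28.82
Pre-tax total = $52.42 + $28.82 = $81.24
Taxable wages = $1,683.20 − $81.24 = $1,601.96
State withholding: $1,601.96 × 0.0874 = $140.01
Federal withholding: $1,601.96 × 0.115 = $184.23
City income tax: $1,601.96 × 0.02 = $32.04
Medicare: $1,683.20 × 0.0233 = $39.22
OASDI: $1,683.20 × 0.06 = $100.99
AD&D insurance premium: $149.65
Total deductions = $52.42 + $28.82 + $140.01 + $184.23 + $32.04 + $39.22 + $100.99 + $149.65 = $727.38
Net pay = $1,683.20 − $727.38 = $955.82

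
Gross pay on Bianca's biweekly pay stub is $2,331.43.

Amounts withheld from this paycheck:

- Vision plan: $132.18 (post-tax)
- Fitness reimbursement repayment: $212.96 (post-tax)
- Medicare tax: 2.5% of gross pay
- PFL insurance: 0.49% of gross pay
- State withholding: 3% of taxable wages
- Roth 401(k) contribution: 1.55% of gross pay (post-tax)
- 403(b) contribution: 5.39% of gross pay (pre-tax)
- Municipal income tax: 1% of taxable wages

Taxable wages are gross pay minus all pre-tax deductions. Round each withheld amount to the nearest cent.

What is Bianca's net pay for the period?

403(b) contribution: $2,331.43 × 0.0539 = $125.66
Taxable wages = $2,331.43 − $125.66 = $2,205.77
Municipal income tax: $2,205.77 × 0.01 = $22.06
State withholding: $2,205.77 × 0.03 = $66.17
PFL insurance: $2,331.43 × 0.0049 = $11.42
Medicare tax: $2,331.43 × 0.025 = $58.29
Vision plan: $132.18
Fitness reimbursement repayment: $212.96
Roth 401(k) contribution: $2,331.43 × 0.0155 = $36.14
Total deductions = $125.66 + $22.06 + $66.17 + $11.42 + $58.29 + $132.18 + $212.96 + $36.14 = $664.88
Net pay = $2,331.43 − $664.88 = $1,666.55

$1,666.55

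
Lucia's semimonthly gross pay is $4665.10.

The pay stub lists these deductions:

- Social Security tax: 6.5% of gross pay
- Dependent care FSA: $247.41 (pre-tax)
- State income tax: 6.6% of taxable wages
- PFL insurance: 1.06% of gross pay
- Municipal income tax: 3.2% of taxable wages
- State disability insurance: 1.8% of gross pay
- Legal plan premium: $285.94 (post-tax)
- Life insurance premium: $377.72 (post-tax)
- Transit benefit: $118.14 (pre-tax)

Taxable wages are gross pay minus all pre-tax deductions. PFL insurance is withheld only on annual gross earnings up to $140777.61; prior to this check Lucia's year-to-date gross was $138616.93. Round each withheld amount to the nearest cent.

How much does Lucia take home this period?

$2804.43

Transit benefit: $118.14
Dependent care FSA: $247.41
Pre-tax total = $118.14 + $247.41 = $365.55
Taxable wages = $4665.10 − $365.55 = $4299.55
State income tax: $4299.55 × 0.066 = $283.77
Municipal income tax: $4299.55 × 0.032 = $137.59
PFL insurance: only $140777.61 − $138616.93 = $2160.68 of this check is subject → $2160.68 × 0.0106 = $22.90
Social Security tax: $4665.10 × 0.065 = $303.23
State disability insurance: $4665.10 × 0.018 = $83.97
Legal plan premium: $285.94
Life insurance premium: $377.72
Total deductions = $118.14 + $247.41 + $283.77 + $137.59 + $22.90 + $303.23 + $83.97 + $285.94 + $377.72 = $1860.67
Net pay = $4665.10 − $1860.67 = $2804.43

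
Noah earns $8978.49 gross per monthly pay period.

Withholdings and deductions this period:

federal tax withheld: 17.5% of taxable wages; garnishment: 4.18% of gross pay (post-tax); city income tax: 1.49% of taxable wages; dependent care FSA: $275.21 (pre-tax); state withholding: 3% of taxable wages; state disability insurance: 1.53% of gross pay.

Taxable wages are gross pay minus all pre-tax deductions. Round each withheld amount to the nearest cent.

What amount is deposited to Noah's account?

$6276.76

Dependent care FSA: $275.21
Taxable wages = $8978.49 − $275.21 = $8703.28
City income tax: $8703.28 × 0.0149 = $129.68
Federal tax withheld: $8703.28 × 0.175 = $1523.07
State withholding: $8703.28 × 0.03 = $261.10
State disability insurance: $8978.49 × 0.0153 = $137.37
Garnishment: $8978.49 × 0.0418 = $375.30
Total deductions = $275.21 + $129.68 + $1523.07 + $261.10 + $137.37 + $375.30 = $2701.73
Net pay = $8978.49 − $2701.73 = $6276.76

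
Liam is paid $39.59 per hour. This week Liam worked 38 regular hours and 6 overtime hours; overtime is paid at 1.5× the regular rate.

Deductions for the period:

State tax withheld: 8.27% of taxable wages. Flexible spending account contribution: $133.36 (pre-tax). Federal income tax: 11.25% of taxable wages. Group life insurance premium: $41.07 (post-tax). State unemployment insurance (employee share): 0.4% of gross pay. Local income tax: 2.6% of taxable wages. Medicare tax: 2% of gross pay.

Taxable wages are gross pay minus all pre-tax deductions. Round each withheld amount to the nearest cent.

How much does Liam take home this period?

$1259.56

Regular pay: 38 × $39.59 = $1504.42
Overtime pay: 6 × $39.59 × 1.5 = $356.31
Gross pay = $1504.42 + $356.31 = $1860.73
Flexible spending account contribution: $133.36
Taxable wages = $1860.73 − $133.36 = $1727.37
Federal income tax: $1727.37 × 0.1125 = $194.33
State tax withheld: $1727.37 × 0.0827 = $142.85
Local income tax: $1727.37 × 0.026 = $44.91
Medicare tax: $1860.73 × 0.02 = $37.21
State unemployment insurance (employee share): $1860.73 × 0.004 = $7.44
Group life insurance premium: $41.07
Total deductions = $133.36 + $194.33 + $142.85 + $44.91 + $37.21 + $7.44 + $41.07 = $601.17
Net pay = $1860.73 − $601.17 = $1259.56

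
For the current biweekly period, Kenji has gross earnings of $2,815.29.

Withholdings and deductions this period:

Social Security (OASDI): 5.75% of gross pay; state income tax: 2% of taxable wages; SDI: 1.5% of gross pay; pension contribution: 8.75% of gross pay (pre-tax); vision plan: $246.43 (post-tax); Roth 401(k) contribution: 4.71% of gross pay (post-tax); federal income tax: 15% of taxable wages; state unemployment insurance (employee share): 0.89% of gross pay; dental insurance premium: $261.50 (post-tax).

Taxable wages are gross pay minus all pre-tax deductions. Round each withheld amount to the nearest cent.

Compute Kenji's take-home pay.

$1,262.53

Pension contribution: $2,815.29 × 0.0875 = $246.34
Taxable wages = $2,815.29 − $246.34 = $2,568.95
Federal income tax: $2,568.95 × 0.15 = $385.34
State income tax: $2,568.95 × 0.02 = $51.38
SDI: $2,815.29 × 0.015 = $42.23
State unemployment insurance (employee share): $2,815.29 × 0.0089 = $25.06
Social Security (OASDI): $2,815.29 × 0.0575 = $161.88
Vision plan: $246.43
Roth 401(k) contribution: $2,815.29 × 0.0471 = $132.60
Dental insurance premium: $261.50
Total deductions = $246.34 + $385.34 + $51.38 + $42.23 + $25.06 + $161.88 + $246.43 + $132.60 + $261.50 = $1,552.76
Net pay = $2,815.29 − $1,552.76 = $1,262.53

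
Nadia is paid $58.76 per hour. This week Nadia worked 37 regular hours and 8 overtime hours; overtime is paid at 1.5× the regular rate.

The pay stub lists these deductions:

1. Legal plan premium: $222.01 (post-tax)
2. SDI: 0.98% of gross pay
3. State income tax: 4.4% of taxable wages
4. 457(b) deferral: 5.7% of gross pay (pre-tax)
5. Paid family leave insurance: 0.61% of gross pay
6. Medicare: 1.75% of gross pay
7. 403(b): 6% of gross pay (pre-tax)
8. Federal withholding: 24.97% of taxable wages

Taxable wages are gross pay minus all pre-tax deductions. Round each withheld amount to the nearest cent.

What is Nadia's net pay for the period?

$1,477.50

Regular pay: 37 × $58.76 = $2,174.12
Overtime pay: 8 × $58.76 × 1.5 = $705.12
Gross pay = $2,174.12 + $705.12 = $2,879.24
403(b): $2,879.24 × 0.06 = $172.75
457(b) deferral: $2,879.24 × 0.057 = $164.12
Pre-tax total = $172.75 + $164.12 = $336.87
Taxable wages = $2,879.24 − $336.87 = $2,542.37
Federal withholding: $2,542.37 × 0.2497 = $634.83
State income tax: $2,542.37 × 0.044 = $111.86
SDI: $2,879.24 × 0.0098 = $28.22
Medicare: $2,879.24 × 0.0175 = $50.39
Paid family leave insurance: $2,879.24 × 0.0061 = $17.56
Legal plan premium: $222.01
Total deductions = $172.75 + $164.12 + $634.83 + $111.86 + $28.22 + $50.39 + $17.56 + $222.01 = $1,401.74
Net pay = $2,879.24 − $1,401.74 = $1,477.50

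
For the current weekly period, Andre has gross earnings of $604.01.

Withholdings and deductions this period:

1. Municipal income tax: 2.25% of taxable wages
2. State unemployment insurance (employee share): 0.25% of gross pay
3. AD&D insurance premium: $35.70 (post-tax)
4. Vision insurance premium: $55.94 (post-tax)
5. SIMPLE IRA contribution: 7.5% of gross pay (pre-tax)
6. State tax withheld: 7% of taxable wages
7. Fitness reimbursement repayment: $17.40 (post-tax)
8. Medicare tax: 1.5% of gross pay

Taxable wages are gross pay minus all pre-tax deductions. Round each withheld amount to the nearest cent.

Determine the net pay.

$387.42

SIMPLE IRA contribution: $604.01 × 0.075 = $45.30
Taxable wages = $604.01 − $45.30 = $558.71
State tax withheld: $558.71 × 0.07 = $39.11
Municipal income tax: $558.71 × 0.0225 = $12.57
Medicare tax: $604.01 × 0.015 = $9.06
State unemployment insurance (employee share): $604.01 × 0.0025 = $1.51
Fitness reimbursement repayment: $17.40
Vision insurance premium: $55.94
AD&D insurance premium: $35.70
Total deductions = $45.30 + $39.11 + $12.57 + $9.06 + $1.51 + $17.40 + $55.94 + $35.70 = $216.59
Net pay = $604.01 − $216.59 = $387.42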